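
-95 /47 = -2.02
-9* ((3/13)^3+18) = -356157/2197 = -162.11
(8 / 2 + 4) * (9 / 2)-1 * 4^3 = -28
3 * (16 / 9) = 16 / 3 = 5.33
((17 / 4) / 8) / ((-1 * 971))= -17 / 31072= -0.00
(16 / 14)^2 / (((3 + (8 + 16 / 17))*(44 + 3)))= 1088 / 467509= 0.00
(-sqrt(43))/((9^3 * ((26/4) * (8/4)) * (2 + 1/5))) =-5 * sqrt(43)/104247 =-0.00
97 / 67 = 1.45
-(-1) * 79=79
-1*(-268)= 268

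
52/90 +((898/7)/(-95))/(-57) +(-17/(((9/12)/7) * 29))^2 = 2920308796/95634315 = 30.54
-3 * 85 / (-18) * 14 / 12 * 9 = 595 / 4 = 148.75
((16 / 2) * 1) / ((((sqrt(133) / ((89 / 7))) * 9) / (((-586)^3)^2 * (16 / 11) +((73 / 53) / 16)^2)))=13821848716596868115674049 * sqrt(133) / 2761629024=57720039191702667.85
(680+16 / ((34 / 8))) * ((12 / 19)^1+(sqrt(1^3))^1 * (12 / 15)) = 92992 / 95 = 978.86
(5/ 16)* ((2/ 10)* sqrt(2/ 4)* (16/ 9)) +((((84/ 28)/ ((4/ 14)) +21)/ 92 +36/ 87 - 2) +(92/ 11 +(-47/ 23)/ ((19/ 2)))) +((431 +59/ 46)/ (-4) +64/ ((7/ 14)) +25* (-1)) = sqrt(2)/ 18 +1022697/ 557612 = 1.91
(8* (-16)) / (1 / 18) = -2304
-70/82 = -35/41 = -0.85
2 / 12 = 1 / 6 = 0.17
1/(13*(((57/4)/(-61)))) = -0.33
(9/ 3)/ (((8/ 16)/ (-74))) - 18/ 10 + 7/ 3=-6652/ 15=-443.47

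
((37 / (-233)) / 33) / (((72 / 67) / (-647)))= 1603913 / 553608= 2.90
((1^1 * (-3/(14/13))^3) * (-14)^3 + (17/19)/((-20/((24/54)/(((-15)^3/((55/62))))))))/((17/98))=104004343793413/304144875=341956.59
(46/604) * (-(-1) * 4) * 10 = 460/151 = 3.05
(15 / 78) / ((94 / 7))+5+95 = 244435 / 2444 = 100.01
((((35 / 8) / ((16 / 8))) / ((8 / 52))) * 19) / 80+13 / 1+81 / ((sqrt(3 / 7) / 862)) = 8385 / 512+23274 * sqrt(21) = 106671.24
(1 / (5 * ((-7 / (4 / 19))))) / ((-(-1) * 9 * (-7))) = 4 / 41895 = 0.00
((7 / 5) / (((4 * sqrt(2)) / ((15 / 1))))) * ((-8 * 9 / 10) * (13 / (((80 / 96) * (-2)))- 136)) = 135891 * sqrt(2) / 50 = 3843.58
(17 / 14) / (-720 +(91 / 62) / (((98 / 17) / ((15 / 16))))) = -16864 / 9996045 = -0.00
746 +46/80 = 29863/40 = 746.58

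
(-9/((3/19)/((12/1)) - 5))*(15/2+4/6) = 5586/379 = 14.74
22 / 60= 11 / 30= 0.37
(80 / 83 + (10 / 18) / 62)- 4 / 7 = 130129 / 324198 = 0.40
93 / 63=31 / 21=1.48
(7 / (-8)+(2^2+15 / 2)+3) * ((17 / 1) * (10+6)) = 3706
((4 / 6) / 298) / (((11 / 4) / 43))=0.03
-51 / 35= -1.46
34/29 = 1.17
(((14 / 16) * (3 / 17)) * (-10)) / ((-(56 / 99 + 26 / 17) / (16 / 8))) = 10395 / 7052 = 1.47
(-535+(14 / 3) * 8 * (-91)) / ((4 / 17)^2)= -3409333 / 48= -71027.77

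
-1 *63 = -63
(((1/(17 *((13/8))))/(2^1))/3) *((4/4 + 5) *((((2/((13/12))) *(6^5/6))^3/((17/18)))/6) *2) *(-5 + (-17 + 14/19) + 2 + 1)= -501209670598262784/156828451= -3195910355.57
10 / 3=3.33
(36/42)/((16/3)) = 9/56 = 0.16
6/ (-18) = -1/ 3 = -0.33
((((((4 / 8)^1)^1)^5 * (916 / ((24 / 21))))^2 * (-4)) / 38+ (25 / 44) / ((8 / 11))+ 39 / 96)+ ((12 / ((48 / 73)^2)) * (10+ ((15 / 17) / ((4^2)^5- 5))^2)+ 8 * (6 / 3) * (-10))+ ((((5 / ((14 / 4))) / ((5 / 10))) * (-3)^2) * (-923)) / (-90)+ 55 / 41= 3382812906114817672258435 / 10645847293512662611968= 317.76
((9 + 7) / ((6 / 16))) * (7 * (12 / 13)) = 275.69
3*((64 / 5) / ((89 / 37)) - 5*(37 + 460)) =-3310371 / 445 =-7439.04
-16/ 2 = -8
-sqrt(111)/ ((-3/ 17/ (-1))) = -17 * sqrt(111)/ 3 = -59.70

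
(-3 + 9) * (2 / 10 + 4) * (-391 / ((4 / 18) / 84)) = -18622548 / 5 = -3724509.60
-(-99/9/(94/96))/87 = 176/1363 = 0.13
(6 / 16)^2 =9 / 64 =0.14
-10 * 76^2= -57760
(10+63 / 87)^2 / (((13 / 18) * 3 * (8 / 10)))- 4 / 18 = 13013603 / 196794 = 66.13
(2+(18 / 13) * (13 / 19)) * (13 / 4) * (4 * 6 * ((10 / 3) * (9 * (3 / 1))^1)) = 393120 / 19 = 20690.53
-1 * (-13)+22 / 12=89 / 6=14.83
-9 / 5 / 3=-3 / 5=-0.60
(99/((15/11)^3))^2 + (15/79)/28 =474163954147/311062500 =1524.34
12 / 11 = 1.09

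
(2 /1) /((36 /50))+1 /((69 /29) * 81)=15554 /5589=2.78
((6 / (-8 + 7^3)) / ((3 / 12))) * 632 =15168 / 335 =45.28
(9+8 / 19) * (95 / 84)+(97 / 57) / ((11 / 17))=233227 / 17556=13.28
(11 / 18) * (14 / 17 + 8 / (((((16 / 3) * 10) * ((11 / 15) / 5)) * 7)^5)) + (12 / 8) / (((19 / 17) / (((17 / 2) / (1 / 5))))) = 345291925821335225143 / 6000616512392527872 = 57.54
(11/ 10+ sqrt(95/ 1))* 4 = 22/ 5+ 4* sqrt(95) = 43.39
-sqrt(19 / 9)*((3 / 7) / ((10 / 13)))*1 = -0.81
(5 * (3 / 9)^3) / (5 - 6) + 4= 103 / 27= 3.81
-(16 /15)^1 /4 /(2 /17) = -34 /15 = -2.27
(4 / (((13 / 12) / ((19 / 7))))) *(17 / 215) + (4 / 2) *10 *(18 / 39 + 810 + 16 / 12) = 953012512 / 58695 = 16236.69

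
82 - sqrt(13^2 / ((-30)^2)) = 2447 / 30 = 81.57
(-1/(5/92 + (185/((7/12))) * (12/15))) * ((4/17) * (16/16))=-2576/2778259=-0.00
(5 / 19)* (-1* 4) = -20 / 19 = -1.05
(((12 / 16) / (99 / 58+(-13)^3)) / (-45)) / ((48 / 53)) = 1537 / 183350880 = 0.00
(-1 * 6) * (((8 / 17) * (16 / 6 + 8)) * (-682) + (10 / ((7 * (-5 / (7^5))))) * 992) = 486234752 / 17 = 28602044.24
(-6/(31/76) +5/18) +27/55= -427849/30690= -13.94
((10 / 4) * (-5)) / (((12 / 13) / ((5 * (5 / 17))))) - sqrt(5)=-8125 / 408 - sqrt(5)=-22.15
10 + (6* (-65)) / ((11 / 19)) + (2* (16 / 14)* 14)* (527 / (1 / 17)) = 3146268 / 11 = 286024.36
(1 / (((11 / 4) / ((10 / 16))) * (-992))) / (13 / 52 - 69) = 1 / 300080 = 0.00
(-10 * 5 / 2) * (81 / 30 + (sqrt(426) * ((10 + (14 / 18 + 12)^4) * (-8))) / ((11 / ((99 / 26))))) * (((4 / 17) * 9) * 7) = -17010 / 17 + 489905458000 * sqrt(426) / 17901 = 564857650.94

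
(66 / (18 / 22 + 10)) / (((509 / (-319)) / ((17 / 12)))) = -38599 / 7126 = -5.42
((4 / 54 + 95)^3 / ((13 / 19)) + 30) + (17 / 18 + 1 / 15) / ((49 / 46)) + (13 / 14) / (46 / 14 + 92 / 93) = 62611373303482009 / 49847787990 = 1256051.19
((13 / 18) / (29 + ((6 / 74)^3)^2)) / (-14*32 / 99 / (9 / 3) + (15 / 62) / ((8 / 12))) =-34121595513291 / 1569484365616165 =-0.02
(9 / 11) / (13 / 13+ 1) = 9 / 22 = 0.41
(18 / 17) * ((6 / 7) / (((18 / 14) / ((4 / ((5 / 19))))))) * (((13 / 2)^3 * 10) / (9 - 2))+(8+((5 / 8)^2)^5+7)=539772250775999 / 127775277056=4224.39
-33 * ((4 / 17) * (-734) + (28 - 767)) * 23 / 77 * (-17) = -1069431 / 7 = -152775.86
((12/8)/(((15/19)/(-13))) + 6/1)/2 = -187/20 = -9.35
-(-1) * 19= 19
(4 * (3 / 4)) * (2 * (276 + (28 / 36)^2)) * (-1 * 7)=-313670 / 27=-11617.41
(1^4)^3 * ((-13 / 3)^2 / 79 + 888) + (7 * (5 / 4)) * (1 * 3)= 2600803 / 2844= 914.49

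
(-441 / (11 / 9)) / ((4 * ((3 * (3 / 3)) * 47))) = -1323 / 2068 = -0.64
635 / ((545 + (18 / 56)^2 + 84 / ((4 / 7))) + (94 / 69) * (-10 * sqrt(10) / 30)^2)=309158640 / 337697149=0.92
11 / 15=0.73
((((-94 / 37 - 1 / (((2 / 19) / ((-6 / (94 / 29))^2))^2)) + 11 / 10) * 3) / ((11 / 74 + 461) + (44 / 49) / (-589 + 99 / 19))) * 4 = -66457702537829526 / 2407025766044285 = -27.61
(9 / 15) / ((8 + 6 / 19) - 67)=-57 / 5575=-0.01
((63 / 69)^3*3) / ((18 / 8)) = 12348 / 12167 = 1.01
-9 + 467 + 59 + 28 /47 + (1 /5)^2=608222 /1175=517.64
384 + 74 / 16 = 3109 / 8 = 388.62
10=10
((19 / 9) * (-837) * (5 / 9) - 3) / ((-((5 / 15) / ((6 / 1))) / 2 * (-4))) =-8862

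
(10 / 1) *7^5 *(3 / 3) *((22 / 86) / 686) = 2695 / 43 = 62.67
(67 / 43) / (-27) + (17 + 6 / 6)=20831 / 1161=17.94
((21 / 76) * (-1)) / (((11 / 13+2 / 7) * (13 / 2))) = -0.04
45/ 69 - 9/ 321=1536/ 2461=0.62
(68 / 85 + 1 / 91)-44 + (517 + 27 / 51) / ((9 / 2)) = 4999577 / 69615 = 71.82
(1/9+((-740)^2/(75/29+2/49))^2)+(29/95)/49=25367474327876969080724/583818932655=43450927863.05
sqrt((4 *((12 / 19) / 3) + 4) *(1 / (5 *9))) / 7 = 2 *sqrt(2185) / 1995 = 0.05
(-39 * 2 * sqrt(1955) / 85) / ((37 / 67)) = -5226 * sqrt(1955) / 3145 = -73.47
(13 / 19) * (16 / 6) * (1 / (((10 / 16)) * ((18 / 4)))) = 1664 / 2565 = 0.65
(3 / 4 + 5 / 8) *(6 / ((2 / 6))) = 99 / 4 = 24.75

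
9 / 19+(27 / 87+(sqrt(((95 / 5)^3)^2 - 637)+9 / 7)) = 7983 / 3857+2 * sqrt(11761311) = 6861.02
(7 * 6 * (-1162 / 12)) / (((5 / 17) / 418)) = -28900102 / 5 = -5780020.40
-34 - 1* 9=-43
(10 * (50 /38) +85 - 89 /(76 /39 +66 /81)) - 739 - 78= -13841801 /18430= -751.05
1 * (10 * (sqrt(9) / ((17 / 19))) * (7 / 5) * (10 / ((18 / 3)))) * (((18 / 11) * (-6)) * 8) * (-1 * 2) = 12290.05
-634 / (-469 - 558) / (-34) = -317 / 17459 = -0.02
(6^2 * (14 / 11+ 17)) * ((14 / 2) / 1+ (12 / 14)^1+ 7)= 752544 / 77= 9773.30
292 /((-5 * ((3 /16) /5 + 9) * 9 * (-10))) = 2336 /32535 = 0.07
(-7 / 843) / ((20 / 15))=-7 / 1124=-0.01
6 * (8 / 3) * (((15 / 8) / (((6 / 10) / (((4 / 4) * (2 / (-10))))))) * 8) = -80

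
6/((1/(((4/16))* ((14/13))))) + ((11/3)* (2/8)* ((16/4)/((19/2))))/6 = 1.68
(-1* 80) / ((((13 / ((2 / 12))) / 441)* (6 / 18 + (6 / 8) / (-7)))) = -493920 / 247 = -1999.68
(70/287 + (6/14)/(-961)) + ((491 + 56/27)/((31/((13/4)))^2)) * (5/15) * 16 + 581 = 13630912573/22340367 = 610.15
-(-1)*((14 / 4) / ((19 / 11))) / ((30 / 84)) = 539 / 95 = 5.67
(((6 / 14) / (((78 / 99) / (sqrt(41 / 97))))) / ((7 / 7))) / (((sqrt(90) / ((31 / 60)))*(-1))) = -341*sqrt(39770) / 3530800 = -0.02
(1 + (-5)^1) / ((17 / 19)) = -76 / 17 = -4.47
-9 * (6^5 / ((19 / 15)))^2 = -122444006400 / 361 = -339180073.13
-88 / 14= -44 / 7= -6.29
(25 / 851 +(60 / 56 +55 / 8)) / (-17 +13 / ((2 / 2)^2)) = -380095 / 190624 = -1.99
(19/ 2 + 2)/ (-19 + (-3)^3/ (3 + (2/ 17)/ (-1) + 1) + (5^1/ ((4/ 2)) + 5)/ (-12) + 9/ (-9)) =-1012/ 2427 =-0.42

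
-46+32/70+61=541/35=15.46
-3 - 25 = -28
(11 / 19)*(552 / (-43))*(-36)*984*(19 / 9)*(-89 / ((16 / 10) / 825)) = -1096758036000 / 43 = -25506000837.21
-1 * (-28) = 28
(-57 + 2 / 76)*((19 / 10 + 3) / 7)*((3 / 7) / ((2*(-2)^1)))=1299 / 304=4.27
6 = 6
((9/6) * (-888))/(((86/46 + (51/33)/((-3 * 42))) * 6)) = -119.53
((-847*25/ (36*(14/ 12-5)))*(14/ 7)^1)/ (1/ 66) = 465850/ 23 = 20254.35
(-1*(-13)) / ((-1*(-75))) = 13 / 75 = 0.17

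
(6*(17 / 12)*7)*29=3451 / 2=1725.50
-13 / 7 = -1.86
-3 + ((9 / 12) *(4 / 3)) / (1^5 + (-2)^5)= -94 / 31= -3.03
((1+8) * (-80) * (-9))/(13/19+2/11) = 1354320/181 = 7482.43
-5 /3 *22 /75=-22 /45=-0.49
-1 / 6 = -0.17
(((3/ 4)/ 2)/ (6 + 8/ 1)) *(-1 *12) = -9/ 28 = -0.32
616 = 616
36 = 36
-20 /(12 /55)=-275 /3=-91.67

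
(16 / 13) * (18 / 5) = 288 / 65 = 4.43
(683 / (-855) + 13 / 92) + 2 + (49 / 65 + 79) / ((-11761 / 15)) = 785369873 / 632977020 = 1.24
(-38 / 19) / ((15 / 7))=-0.93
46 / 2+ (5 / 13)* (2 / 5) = 301 / 13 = 23.15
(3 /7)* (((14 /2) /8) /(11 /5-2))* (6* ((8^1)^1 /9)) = 10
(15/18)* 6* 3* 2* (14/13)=420/13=32.31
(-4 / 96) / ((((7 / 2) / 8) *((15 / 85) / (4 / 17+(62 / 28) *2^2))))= -2164 / 441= -4.91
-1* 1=-1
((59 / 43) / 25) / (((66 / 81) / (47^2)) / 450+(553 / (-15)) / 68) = -0.10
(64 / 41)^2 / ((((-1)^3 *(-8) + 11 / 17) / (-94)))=-6545408 / 247107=-26.49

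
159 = 159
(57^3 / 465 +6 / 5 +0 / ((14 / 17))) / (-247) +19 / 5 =83566 / 38285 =2.18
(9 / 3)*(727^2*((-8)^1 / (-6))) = 2114116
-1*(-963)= 963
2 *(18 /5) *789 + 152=29164 /5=5832.80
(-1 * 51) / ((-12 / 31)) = 527 / 4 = 131.75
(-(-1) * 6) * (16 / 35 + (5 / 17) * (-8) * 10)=-82368 / 595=-138.43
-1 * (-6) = 6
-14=-14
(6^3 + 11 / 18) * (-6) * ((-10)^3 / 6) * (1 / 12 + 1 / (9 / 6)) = 487375 / 3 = 162458.33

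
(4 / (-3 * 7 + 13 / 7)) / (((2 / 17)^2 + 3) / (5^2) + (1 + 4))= -0.04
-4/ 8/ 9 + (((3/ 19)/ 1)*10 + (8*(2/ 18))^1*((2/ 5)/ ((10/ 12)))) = 16673/ 8550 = 1.95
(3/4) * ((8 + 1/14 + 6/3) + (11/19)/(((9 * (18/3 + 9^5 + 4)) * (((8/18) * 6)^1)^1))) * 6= 45.32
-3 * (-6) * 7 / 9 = 14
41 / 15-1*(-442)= 6671 / 15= 444.73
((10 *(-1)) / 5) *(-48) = 96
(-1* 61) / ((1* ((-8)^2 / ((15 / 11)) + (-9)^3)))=915 / 10231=0.09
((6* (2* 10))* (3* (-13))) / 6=-780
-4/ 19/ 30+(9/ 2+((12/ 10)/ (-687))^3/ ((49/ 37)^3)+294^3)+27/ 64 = 16371995062622150625288523/ 644257569368616000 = 25412188.91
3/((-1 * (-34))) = 3/34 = 0.09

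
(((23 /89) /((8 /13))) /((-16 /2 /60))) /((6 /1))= -1495 /2848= -0.52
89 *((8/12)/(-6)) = -89/9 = -9.89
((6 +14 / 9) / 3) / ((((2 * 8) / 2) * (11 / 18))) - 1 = -16 / 33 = -0.48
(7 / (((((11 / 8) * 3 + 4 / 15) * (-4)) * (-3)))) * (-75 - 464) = -37730 / 527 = -71.59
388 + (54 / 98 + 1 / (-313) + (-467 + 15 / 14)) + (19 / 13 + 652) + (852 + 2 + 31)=582623499 / 398762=1461.08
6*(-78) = -468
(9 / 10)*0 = 0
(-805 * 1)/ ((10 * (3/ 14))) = -1127/ 3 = -375.67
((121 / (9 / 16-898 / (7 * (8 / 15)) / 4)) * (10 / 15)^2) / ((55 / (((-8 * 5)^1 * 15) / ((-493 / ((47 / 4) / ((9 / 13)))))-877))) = 390092164 / 27753435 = 14.06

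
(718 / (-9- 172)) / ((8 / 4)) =-359 / 181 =-1.98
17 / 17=1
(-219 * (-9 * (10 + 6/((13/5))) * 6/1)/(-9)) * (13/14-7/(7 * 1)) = 105120/91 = 1155.16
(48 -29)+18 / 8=85 / 4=21.25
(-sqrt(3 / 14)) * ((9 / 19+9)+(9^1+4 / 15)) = -763 * sqrt(42) / 570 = -8.68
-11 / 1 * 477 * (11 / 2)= -57717 / 2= -28858.50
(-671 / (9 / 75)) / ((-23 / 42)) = 234850 / 23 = 10210.87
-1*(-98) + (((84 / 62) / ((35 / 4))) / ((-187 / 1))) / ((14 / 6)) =19883638 / 202895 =98.00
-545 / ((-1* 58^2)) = 545 / 3364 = 0.16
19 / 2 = 9.50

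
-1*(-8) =8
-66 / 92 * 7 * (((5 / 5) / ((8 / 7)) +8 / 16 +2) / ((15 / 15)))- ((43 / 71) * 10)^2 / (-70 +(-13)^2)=-3180674183 / 183653712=-17.32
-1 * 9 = -9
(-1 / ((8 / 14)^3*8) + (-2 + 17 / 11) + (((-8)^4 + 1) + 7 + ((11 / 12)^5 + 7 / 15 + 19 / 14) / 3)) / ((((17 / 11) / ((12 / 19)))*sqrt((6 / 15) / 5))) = 1179407093021*sqrt(2) / 281304576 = 5929.28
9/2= 4.50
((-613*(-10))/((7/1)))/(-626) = -3065/2191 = -1.40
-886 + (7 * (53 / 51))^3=-66463975 / 132651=-501.04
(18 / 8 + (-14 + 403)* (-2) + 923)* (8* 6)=7068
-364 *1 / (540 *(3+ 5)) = -91 / 1080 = -0.08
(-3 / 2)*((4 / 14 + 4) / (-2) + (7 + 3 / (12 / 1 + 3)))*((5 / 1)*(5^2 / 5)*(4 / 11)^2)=-21240 / 847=-25.08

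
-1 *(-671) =671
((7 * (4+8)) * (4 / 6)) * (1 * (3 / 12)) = 14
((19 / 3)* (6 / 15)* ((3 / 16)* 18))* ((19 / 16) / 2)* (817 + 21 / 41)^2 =912527399169 / 268960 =3392799.67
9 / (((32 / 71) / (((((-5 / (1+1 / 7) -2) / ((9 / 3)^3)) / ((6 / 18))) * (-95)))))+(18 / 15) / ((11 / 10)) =3787017 / 2816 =1344.82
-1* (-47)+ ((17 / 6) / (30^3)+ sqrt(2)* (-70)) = 7614017 / 162000-70* sqrt(2) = -51.99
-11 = -11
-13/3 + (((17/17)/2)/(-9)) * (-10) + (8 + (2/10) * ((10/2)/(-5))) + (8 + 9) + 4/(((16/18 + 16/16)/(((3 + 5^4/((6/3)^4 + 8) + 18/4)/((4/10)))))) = 607703/3060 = 198.60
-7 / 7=-1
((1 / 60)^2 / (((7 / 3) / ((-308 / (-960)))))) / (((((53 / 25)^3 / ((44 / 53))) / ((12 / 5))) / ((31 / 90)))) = 18755 / 6817375584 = 0.00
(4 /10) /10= 1 /25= 0.04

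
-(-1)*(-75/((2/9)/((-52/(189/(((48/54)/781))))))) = 5200/49203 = 0.11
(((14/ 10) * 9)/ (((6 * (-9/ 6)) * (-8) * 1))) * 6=21/ 20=1.05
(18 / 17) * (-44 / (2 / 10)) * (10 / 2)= -19800 / 17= -1164.71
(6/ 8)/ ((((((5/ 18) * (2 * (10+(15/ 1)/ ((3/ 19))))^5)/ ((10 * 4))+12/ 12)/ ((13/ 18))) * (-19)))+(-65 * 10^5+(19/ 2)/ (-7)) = -6500001.36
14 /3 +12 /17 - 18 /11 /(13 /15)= 25412 /7293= 3.48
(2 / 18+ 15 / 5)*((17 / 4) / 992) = 119 / 8928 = 0.01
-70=-70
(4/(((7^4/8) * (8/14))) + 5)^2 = 2968729/117649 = 25.23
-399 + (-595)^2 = 353626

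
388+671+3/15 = 5296/5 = 1059.20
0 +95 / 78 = 95 / 78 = 1.22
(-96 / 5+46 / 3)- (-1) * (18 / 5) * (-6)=-382 / 15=-25.47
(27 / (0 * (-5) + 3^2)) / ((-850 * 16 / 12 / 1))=-9 / 3400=-0.00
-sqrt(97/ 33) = -sqrt(3201)/ 33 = -1.71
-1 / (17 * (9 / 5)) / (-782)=5 / 119646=0.00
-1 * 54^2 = -2916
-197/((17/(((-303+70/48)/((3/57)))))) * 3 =27088091/136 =199177.14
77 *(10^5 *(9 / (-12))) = -5775000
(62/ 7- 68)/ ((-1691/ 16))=6624/ 11837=0.56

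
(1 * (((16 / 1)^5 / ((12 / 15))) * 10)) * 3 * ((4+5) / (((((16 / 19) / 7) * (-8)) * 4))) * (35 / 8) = -402192000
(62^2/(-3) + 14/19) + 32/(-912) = -24332/19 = -1280.63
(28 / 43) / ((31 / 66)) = 1848 / 1333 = 1.39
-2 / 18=-1 / 9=-0.11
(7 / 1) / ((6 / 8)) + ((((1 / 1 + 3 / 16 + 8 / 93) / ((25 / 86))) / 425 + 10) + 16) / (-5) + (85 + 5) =94.13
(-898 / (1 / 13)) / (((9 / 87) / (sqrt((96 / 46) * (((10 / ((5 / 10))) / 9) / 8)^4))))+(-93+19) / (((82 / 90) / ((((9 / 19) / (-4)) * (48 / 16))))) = 44955 / 1558 - 8463650 * sqrt(69) / 5589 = -12550.20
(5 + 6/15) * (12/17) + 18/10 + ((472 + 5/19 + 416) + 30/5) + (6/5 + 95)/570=43607117/48450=900.04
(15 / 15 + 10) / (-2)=-11 / 2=-5.50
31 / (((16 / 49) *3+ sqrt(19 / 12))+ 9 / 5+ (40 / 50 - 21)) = -388985520 / 217449413 - 3721550 *sqrt(57) / 217449413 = -1.92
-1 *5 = -5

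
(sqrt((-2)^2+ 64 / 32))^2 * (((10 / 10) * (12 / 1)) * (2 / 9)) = 16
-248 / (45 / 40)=-1984 / 9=-220.44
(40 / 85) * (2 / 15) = 16 / 255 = 0.06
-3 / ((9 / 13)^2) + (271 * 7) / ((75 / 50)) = 33977 / 27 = 1258.41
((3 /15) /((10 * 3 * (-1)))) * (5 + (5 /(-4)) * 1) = -1 /40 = -0.02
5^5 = 3125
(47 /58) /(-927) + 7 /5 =376127 /268830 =1.40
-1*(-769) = 769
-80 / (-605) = 16 / 121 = 0.13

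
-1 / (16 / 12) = -3 / 4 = -0.75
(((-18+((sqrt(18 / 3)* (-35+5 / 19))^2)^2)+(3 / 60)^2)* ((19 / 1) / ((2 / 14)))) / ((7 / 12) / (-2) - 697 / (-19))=57379581962201541 / 299539750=191559156.88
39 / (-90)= -13 / 30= -0.43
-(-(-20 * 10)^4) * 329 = 526400000000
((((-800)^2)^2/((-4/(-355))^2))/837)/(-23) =-3226240000000000/19251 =-167588177237.55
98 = 98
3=3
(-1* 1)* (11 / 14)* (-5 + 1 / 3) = 11 / 3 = 3.67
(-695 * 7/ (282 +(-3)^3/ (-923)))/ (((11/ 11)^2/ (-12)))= 17961580/ 86771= 207.00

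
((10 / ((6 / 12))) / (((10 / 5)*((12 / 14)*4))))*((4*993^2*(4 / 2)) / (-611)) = -23007810 / 611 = -37655.99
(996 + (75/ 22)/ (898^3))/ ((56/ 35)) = 79337960771895/ 127450539392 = 622.50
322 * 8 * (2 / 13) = 5152 / 13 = 396.31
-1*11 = -11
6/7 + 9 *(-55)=-3459/7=-494.14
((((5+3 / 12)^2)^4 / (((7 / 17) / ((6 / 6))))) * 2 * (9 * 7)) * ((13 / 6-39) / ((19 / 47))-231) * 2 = -70833554148359331 / 622592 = -113772027504.95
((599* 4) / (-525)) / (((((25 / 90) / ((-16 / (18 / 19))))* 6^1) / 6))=728384 / 2625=277.48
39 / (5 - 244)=-39 / 239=-0.16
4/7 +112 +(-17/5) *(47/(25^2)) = 2456907/21875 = 112.32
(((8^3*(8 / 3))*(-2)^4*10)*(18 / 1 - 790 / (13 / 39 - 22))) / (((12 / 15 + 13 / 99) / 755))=57802162176000 / 5993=9644946133.16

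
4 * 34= 136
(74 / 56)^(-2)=784 / 1369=0.57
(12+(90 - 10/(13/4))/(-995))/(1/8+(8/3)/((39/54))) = 246544/79003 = 3.12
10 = 10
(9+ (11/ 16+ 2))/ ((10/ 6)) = 561/ 80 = 7.01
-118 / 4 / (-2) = 59 / 4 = 14.75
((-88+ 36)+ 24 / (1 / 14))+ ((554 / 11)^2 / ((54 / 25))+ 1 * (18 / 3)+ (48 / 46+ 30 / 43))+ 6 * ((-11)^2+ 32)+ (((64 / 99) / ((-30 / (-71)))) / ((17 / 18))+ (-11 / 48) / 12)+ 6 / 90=2385.71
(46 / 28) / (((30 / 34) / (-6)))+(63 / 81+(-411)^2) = 53206841 / 315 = 168910.61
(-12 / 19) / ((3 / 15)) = -60 / 19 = -3.16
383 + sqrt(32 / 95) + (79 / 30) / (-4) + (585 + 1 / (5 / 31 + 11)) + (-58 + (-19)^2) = 4 *sqrt(190) / 95 + 26374153 / 20760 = 1271.01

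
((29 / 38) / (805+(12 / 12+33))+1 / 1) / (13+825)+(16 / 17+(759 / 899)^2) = 1.66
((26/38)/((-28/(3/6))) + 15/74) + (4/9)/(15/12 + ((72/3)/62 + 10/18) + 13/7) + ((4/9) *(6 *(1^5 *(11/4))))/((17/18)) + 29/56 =5344871507/622742708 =8.58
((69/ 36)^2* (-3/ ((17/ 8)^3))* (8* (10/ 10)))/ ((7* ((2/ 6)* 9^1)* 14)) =-67712/ 2166633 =-0.03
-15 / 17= -0.88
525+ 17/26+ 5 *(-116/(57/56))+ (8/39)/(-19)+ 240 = 290203/1482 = 195.82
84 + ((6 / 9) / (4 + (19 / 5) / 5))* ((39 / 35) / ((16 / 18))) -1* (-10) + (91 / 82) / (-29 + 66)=476175587 / 5054644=94.21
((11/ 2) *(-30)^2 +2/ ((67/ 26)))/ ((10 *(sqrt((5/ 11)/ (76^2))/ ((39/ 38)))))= 12936378 *sqrt(55)/ 1675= 57276.86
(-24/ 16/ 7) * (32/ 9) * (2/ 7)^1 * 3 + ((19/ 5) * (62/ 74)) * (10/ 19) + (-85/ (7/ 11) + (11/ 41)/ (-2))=-19725445/ 148666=-132.68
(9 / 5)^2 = 81 / 25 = 3.24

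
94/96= 47/48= 0.98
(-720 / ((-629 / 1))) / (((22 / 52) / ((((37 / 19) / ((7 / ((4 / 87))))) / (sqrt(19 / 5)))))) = 24960* sqrt(95) / 13703921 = 0.02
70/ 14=5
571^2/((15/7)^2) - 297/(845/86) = 70974.26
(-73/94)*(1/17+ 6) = -7519/1598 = -4.71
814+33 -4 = 843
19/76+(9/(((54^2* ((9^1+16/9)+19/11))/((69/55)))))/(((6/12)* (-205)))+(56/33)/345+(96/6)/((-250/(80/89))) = 50759519963/257156524350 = 0.20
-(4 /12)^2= -1 /9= -0.11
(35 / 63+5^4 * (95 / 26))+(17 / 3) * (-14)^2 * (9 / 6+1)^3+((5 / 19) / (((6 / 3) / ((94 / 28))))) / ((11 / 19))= 707716015 / 36036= 19639.14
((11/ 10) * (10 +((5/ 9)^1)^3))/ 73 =16313/ 106434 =0.15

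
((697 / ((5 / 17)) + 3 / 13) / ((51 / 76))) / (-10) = -5853976 / 16575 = -353.18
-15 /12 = -5 /4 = -1.25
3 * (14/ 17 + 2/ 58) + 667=330100/ 493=669.57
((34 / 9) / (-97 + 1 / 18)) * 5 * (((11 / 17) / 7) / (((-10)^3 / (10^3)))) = 44 / 2443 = 0.02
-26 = -26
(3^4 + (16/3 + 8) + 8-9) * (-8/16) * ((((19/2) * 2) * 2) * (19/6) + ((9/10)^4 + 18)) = -29187781/4500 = -6486.17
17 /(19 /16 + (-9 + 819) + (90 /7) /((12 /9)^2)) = 1904 /91663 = 0.02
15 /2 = 7.50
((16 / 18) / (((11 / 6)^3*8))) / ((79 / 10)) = 240 / 105149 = 0.00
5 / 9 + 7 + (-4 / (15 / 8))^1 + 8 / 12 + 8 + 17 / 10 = 1421 / 90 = 15.79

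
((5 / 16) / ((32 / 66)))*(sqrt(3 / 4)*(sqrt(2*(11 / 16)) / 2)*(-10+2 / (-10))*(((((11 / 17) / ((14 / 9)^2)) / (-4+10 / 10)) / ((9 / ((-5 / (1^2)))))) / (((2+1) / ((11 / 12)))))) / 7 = -0.01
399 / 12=133 / 4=33.25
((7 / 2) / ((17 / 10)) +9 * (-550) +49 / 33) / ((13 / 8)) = -22199696 / 7293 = -3043.97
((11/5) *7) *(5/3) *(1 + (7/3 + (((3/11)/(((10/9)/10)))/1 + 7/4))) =6965/36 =193.47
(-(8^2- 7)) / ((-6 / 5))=95 / 2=47.50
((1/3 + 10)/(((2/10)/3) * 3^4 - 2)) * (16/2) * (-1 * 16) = -19840/51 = -389.02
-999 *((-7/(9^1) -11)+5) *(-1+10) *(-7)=-426573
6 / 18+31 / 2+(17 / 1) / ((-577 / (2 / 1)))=54611 / 3462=15.77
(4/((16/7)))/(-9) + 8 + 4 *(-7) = -727/36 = -20.19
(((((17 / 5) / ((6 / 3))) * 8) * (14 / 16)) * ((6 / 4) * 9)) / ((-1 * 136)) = -189 / 160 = -1.18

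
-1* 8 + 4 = -4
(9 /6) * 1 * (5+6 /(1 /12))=231 /2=115.50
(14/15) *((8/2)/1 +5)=42/5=8.40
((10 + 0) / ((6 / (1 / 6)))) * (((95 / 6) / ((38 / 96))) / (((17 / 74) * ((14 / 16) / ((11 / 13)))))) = 651200 / 13923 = 46.77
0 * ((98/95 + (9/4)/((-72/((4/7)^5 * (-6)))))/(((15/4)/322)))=0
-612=-612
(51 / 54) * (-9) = -17 / 2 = -8.50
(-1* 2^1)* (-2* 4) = 16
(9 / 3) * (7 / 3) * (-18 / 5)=-126 / 5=-25.20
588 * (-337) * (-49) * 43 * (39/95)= 16283072988/95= 171400768.29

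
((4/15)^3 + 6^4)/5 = 4374064/16875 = 259.20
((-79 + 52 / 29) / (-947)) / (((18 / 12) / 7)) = 31346 / 82389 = 0.38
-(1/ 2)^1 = -1/ 2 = -0.50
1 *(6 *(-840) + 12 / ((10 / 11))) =-25134 / 5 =-5026.80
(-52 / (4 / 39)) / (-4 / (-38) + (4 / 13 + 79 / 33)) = -4132557 / 22879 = -180.63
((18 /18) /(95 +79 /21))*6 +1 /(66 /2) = 3116 /34221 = 0.09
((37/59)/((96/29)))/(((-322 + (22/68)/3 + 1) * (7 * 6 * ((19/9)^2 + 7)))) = -0.00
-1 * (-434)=434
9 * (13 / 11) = 117 / 11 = 10.64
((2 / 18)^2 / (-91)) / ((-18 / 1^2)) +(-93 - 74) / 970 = -5539064 / 32174415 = -0.17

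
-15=-15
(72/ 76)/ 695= 18/ 13205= 0.00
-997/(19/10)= -9970/19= -524.74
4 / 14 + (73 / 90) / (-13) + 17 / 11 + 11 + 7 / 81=10423121 / 810810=12.86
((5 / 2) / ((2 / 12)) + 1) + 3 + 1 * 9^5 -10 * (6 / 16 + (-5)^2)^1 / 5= 236069 / 4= 59017.25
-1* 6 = -6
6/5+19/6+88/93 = 1647/310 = 5.31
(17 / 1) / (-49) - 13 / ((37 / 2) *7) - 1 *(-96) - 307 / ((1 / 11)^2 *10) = -65615141 / 18130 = -3619.15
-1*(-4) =4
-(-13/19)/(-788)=-13/14972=-0.00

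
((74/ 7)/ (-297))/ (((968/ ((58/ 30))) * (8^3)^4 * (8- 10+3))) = -1073/ 1037220170893885440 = -0.00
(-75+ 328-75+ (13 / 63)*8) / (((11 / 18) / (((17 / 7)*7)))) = 384812 / 77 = 4997.56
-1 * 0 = 0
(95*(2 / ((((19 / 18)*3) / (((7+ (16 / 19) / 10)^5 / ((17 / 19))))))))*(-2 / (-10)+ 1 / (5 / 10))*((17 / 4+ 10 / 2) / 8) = 168574152542398053 / 55386425000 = 3043600.53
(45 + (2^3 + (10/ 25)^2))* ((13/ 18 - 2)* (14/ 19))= -50.05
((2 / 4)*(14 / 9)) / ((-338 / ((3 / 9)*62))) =-217 / 4563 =-0.05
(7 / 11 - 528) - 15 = -5966 / 11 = -542.36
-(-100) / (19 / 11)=1100 / 19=57.89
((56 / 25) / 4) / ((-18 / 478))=-3346 / 225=-14.87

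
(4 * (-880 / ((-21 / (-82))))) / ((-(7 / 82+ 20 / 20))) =23668480 / 1869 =12663.71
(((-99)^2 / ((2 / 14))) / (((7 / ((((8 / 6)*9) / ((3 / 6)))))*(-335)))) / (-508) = 58806 / 42545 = 1.38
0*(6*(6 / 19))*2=0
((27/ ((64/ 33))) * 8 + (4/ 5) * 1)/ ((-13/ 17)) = -146.69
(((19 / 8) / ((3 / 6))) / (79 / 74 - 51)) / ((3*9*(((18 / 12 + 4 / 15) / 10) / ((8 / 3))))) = -0.05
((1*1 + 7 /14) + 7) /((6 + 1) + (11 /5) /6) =15 /13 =1.15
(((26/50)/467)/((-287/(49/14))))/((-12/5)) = 13/2297640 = 0.00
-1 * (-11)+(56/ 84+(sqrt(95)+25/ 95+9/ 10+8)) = sqrt(95)+11873/ 570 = 30.58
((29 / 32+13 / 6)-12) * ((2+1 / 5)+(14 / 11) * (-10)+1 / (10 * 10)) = 9914633 / 105600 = 93.89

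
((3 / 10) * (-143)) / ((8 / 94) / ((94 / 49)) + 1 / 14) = -6633627 / 17905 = -370.49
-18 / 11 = -1.64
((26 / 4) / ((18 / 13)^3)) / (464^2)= 28561 / 2511212544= 0.00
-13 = -13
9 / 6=1.50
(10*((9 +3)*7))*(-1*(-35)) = 29400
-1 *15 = -15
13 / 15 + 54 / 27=43 / 15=2.87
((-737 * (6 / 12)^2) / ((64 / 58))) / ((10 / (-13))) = 277849 / 1280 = 217.07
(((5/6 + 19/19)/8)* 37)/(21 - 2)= 407/912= 0.45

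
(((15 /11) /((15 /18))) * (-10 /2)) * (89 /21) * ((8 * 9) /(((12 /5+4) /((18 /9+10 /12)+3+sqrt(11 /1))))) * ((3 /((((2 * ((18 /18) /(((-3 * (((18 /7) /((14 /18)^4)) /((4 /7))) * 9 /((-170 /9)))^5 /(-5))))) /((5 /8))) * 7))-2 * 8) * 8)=1.284e+9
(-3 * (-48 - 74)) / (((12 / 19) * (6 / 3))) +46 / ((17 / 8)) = 21175 / 68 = 311.40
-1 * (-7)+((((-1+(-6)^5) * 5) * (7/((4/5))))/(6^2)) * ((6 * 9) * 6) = -12248747/4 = -3062186.75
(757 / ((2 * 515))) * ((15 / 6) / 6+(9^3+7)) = 6689609 / 12360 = 541.23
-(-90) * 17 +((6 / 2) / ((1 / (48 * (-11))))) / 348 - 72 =42150 / 29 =1453.45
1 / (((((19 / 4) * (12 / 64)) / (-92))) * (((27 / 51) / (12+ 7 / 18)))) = -2417.31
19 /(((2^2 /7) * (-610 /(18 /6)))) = -399 /2440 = -0.16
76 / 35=2.17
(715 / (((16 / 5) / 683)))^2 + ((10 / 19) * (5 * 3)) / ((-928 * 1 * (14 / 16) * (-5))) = 22995514902987545 / 987392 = 23289144436.04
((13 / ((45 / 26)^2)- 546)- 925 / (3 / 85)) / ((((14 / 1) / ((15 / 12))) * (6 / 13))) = -100599083 / 19440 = -5174.85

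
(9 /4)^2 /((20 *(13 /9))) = 729 /4160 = 0.18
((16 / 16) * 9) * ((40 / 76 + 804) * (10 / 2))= 687870 / 19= 36203.68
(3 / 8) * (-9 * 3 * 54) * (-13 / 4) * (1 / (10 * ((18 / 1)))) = 3159 / 320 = 9.87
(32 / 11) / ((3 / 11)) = 32 / 3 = 10.67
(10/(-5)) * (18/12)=-3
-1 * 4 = -4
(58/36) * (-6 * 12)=-116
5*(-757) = -3785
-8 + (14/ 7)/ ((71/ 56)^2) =-34056/ 5041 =-6.76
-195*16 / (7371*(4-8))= 20 / 189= 0.11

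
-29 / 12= -2.42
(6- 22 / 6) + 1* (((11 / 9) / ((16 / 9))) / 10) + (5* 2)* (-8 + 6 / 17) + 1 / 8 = -603379 / 8160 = -73.94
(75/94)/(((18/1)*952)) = 25/536928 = 0.00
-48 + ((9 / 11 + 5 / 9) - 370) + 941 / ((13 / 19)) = 958.68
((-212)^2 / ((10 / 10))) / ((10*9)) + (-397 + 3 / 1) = 4742 / 45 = 105.38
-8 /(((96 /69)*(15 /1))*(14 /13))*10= -299 /84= -3.56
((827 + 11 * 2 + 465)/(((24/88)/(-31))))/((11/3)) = -40734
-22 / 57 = -0.39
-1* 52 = -52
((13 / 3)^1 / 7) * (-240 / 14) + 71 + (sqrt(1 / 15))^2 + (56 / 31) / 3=1391174 / 22785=61.06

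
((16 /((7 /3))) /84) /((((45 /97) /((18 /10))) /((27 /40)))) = 2619 /12250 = 0.21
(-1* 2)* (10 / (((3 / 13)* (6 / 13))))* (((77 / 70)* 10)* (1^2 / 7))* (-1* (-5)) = -92950 / 63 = -1475.40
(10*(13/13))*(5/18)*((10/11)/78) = 125/3861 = 0.03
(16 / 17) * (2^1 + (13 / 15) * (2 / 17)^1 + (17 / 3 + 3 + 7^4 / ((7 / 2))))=2842816 / 4335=655.78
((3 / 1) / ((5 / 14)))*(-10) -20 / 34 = -84.59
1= 1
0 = 0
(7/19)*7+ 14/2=182/19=9.58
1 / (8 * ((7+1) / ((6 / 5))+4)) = 3 / 256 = 0.01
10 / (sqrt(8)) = 5 * sqrt(2) / 2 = 3.54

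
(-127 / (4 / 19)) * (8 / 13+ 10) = -166497 / 26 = -6403.73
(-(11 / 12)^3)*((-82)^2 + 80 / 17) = -5182.82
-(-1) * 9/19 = 9/19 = 0.47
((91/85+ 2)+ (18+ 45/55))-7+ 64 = 73761/935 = 78.89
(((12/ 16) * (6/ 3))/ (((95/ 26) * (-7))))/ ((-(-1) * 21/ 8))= -104/ 4655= -0.02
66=66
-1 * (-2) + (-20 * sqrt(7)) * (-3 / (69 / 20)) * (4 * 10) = 2 + 16000 * sqrt(7) / 23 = 1842.52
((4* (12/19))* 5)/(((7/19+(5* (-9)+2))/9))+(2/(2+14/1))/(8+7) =-319/120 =-2.66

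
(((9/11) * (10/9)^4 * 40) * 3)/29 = 400000/77517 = 5.16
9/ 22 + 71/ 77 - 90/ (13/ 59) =-815075/ 2002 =-407.13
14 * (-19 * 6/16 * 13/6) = -1729/8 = -216.12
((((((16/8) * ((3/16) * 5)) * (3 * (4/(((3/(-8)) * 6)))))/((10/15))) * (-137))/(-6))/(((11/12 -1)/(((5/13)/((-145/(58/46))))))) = -4110/299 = -13.75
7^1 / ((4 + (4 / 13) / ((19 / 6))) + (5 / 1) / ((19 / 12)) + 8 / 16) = 3458 / 3831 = 0.90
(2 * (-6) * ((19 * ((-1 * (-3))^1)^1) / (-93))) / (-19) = -12 / 31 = -0.39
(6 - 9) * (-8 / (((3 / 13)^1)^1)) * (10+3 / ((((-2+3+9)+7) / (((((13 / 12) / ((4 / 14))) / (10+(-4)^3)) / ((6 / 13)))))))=5712941 / 5508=1037.21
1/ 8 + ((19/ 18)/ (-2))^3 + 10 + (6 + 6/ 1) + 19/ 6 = 1173149/ 46656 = 25.14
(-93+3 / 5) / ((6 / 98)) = -1509.20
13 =13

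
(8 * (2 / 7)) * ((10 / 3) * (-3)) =-160 / 7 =-22.86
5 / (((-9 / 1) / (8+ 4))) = -20 / 3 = -6.67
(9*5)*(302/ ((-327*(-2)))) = 2265/ 109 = 20.78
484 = 484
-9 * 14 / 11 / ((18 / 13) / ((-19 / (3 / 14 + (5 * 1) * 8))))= 24206 / 6193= 3.91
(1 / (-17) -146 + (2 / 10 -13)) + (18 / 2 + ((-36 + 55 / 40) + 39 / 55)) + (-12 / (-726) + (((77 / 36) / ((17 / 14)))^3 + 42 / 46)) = -7072161470371 / 39870115164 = -177.38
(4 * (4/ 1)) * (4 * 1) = 64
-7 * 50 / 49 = -50 / 7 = -7.14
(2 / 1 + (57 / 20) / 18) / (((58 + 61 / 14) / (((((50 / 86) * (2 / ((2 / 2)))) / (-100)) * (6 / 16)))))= -1813 / 12012480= -0.00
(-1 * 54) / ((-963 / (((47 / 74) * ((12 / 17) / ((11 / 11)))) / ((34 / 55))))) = 46530 / 1144151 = 0.04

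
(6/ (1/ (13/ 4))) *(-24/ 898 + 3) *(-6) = -156195/ 449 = -347.87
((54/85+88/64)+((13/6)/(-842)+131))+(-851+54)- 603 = -1088143649/858840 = -1266.99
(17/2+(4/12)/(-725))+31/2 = 52199/2175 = 24.00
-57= -57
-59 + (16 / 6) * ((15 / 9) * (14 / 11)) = -5281 / 99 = -53.34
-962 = -962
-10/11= -0.91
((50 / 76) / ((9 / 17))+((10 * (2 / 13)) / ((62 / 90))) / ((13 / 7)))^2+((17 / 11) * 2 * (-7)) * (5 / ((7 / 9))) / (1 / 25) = -122583791931446125 / 35313575667084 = -3471.29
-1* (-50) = 50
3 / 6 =1 / 2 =0.50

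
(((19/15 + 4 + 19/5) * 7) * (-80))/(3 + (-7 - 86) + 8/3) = 7616/131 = 58.14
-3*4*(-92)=1104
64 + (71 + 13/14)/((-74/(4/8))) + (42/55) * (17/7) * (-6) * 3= 3433863/113960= 30.13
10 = 10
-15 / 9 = -5 / 3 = -1.67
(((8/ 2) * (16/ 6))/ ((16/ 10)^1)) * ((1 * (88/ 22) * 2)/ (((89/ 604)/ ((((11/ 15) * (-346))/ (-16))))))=4597648/ 801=5739.89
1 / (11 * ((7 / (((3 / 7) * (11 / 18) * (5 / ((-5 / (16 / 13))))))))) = -0.00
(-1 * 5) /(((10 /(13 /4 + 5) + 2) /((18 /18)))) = -165 /106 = -1.56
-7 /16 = -0.44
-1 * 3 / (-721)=3 / 721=0.00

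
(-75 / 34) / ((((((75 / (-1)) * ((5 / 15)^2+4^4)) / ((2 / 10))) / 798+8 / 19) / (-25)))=-2244375 / 4880989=-0.46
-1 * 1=-1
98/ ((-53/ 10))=-980/ 53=-18.49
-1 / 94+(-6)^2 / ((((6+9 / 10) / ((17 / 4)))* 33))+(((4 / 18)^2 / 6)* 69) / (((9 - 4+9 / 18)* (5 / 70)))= 4058543 / 1926342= 2.11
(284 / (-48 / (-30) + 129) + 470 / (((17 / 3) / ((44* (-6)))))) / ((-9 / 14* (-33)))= -3402680120 / 3296997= -1032.05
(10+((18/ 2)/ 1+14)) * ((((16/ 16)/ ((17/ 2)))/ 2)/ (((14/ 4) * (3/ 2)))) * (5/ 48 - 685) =-361625/ 1428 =-253.24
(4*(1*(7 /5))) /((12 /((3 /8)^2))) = 21 /320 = 0.07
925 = 925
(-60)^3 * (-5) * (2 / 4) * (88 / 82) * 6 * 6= 855360000 / 41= 20862439.02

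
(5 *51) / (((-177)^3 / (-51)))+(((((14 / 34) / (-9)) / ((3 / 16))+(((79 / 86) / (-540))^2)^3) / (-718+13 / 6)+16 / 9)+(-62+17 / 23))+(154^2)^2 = 324325289128268906619711710790677737984440043531 / 576630986609582909332892420474880000000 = 562448596.52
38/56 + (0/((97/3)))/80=19/28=0.68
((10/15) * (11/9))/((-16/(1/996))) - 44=-9465995/215136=-44.00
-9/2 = -4.50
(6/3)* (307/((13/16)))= 9824/13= 755.69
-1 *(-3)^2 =-9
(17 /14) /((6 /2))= 17 /42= 0.40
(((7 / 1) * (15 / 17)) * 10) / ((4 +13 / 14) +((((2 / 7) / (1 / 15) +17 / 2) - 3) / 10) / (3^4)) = 11907000 / 952459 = 12.50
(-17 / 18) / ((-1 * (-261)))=-17 / 4698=-0.00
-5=-5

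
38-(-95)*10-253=735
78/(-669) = -26/223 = -0.12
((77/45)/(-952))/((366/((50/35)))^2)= -55/2008536264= -0.00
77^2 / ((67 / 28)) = 166012 / 67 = 2477.79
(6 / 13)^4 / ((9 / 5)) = 720 / 28561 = 0.03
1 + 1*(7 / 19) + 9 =197 / 19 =10.37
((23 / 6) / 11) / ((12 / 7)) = 0.20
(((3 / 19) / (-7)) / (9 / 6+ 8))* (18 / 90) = -0.00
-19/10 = -1.90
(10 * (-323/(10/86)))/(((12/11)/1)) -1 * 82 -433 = -155869/6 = -25978.17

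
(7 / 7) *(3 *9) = 27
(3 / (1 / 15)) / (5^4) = 9 / 125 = 0.07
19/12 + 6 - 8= -5/12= -0.42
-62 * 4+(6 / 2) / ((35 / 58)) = -243.03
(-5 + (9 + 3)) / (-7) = -1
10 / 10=1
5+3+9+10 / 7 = 129 / 7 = 18.43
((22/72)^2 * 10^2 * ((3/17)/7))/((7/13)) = 39325/89964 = 0.44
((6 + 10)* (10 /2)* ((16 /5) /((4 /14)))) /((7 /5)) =640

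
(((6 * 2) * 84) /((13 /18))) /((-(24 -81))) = 6048 /247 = 24.49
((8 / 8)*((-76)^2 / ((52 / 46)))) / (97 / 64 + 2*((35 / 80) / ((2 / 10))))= 4251136 / 4901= 867.40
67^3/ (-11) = -300763/ 11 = -27342.09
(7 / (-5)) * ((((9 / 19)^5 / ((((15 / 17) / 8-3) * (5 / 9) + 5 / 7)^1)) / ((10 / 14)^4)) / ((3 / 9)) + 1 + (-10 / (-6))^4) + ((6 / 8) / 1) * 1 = -70316789261859499 / 6380442854437500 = -11.02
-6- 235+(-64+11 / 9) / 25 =-10958 / 45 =-243.51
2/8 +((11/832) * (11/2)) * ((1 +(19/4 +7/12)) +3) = 1159/1248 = 0.93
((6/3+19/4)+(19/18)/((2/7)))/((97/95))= 10.23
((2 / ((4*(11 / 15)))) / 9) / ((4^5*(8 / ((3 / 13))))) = 5 / 2342912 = 0.00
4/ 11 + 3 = 37/ 11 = 3.36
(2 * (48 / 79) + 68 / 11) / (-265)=-6428 / 230285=-0.03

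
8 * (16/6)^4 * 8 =262144/81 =3236.35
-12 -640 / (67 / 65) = -42404 / 67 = -632.90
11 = 11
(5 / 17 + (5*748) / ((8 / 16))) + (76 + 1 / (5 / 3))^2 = 5672838 / 425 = 13347.85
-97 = -97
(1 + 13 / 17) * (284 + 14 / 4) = 507.35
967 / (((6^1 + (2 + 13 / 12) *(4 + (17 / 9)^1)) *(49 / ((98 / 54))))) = 3868 / 2609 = 1.48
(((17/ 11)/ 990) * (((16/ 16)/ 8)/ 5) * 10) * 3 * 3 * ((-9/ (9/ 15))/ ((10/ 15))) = -153/ 1936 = -0.08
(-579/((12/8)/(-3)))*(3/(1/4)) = 13896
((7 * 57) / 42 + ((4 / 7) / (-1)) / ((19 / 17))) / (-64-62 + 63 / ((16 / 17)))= -6376 / 41895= -0.15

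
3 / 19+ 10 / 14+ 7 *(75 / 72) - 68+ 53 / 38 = -186545 / 3192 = -58.44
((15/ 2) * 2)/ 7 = 15/ 7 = 2.14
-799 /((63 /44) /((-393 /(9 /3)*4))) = 18421744 /63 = 292408.63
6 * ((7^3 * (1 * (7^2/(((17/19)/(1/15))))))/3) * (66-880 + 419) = -50454614/51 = -989306.16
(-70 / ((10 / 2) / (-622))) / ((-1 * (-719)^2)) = -0.02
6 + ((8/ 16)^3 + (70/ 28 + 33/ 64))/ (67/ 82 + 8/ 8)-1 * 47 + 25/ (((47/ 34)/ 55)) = 214103391/ 224096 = 955.41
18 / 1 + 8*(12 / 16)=24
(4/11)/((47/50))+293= 293.39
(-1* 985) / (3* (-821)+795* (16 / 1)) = -985 / 10257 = -0.10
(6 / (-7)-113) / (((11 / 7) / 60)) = -47820 / 11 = -4347.27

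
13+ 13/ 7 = 104/ 7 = 14.86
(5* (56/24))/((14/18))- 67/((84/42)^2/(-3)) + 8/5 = 1337/20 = 66.85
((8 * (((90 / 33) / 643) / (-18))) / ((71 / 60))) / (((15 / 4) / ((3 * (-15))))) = 9600 / 502183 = 0.02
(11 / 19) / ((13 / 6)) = 66 / 247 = 0.27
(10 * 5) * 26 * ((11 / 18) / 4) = 3575 / 18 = 198.61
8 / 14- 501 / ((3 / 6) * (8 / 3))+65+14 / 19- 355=-353483 / 532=-664.44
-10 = -10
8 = 8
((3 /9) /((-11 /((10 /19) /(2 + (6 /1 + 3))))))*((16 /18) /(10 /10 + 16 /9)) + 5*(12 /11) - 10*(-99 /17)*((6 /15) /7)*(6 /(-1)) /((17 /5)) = -29187868 /69763155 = -0.42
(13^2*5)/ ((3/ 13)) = 10985/ 3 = 3661.67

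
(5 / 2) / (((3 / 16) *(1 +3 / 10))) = 10.26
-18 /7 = -2.57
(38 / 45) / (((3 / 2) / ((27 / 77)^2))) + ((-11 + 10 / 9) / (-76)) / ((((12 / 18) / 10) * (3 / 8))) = 26734942 / 5069295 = 5.27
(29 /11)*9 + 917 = 10348 /11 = 940.73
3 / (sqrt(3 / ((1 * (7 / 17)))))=sqrt(357) / 17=1.11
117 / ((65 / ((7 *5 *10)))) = 630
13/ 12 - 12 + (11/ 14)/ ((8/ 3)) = -3569/ 336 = -10.62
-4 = -4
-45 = -45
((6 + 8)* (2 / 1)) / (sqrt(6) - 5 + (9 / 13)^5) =-9343151704432 / 1201776662981 - 1930018885886* sqrt(6) / 1201776662981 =-11.71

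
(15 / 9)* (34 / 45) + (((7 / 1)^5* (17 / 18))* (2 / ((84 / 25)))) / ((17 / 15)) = 900511 / 108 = 8338.06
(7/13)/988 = 0.00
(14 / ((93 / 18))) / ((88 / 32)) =336 / 341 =0.99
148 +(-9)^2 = 229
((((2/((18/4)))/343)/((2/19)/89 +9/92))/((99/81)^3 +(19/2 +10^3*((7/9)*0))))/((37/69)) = 6955935264/3227952537649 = 0.00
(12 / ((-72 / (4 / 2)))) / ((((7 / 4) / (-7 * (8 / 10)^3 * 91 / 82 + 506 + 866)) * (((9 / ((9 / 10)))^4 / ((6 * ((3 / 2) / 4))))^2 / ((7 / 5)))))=-47325033 / 2562500000000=-0.00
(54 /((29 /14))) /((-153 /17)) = -84 /29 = -2.90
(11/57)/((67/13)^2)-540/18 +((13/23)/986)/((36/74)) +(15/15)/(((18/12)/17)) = -649607068745/34816127364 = -18.66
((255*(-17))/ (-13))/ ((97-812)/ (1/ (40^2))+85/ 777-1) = -3368295/ 11555552996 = -0.00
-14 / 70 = -1 / 5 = -0.20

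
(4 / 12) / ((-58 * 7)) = -1 / 1218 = -0.00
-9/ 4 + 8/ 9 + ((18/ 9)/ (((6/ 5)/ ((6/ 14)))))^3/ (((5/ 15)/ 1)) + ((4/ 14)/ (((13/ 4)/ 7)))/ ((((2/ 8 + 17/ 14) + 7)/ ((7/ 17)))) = -51283025/ 215583732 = -0.24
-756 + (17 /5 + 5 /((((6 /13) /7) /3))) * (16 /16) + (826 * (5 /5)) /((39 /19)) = -47849 /390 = -122.69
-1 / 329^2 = -1 / 108241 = -0.00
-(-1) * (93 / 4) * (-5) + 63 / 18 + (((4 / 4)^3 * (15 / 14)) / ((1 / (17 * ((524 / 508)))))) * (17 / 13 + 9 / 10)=-117670 / 1651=-71.27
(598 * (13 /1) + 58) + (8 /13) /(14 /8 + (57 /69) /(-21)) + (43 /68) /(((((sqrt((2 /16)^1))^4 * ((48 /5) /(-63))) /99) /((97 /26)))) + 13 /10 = -65926598874 /730405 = -90260.33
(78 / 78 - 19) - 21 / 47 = -867 / 47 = -18.45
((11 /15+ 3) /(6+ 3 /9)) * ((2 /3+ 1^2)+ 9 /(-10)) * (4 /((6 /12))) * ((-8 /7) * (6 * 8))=-94208 /475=-198.33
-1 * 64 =-64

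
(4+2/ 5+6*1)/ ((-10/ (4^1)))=-104/ 25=-4.16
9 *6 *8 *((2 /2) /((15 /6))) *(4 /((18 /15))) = 576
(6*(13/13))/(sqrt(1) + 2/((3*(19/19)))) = 18/5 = 3.60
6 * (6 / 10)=18 / 5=3.60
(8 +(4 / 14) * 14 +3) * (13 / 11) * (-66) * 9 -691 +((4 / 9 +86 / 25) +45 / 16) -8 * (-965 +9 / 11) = -138633601 / 39600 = -3500.85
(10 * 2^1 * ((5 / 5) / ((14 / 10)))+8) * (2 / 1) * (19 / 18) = 988 / 21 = 47.05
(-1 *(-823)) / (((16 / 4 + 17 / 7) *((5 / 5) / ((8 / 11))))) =46088 / 495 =93.11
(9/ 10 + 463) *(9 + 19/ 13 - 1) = 570597/ 130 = 4389.21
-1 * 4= -4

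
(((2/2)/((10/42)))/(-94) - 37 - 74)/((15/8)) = -69588/1175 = -59.22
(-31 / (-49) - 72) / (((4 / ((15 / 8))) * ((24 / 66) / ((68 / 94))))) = -9809085 / 147392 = -66.55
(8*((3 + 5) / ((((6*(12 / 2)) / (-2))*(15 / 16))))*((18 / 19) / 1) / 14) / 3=-512 / 5985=-0.09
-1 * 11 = -11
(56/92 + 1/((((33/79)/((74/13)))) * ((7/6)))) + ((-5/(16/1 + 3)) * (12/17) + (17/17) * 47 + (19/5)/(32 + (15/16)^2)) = 59.22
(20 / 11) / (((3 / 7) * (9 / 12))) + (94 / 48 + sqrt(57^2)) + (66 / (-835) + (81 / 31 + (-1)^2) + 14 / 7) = 1438114123 / 20500920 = 70.15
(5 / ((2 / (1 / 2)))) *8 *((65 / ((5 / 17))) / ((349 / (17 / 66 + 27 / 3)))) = 675155 / 11517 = 58.62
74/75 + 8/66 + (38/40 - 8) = -19609/3300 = -5.94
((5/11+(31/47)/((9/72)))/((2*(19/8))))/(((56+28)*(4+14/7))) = 2963/1237698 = 0.00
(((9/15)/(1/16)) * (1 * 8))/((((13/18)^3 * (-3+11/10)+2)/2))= 8957952/74897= 119.60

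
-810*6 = -4860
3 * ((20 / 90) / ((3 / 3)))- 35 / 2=-101 / 6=-16.83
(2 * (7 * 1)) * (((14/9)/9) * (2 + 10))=784/27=29.04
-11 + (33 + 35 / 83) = 1861 / 83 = 22.42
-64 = -64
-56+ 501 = 445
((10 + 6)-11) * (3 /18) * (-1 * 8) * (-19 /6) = 190 /9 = 21.11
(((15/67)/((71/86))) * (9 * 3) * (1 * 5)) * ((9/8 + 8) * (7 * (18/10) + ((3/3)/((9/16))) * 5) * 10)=71785.57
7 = 7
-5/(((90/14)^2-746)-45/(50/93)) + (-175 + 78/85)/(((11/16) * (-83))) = 91648140106/29979044315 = 3.06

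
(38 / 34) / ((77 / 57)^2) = 61731 / 100793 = 0.61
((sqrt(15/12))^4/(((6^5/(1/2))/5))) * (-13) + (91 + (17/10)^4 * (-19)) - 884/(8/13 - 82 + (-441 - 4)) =-23418962299313/354741120000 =-66.02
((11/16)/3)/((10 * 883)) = 11/423840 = 0.00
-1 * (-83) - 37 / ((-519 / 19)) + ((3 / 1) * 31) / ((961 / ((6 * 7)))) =1422574 / 16089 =88.42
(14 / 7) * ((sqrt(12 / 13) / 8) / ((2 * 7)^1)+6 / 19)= sqrt(39) / 364+12 / 19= 0.65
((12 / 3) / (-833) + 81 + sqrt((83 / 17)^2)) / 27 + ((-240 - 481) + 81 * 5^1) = -413860 / 1323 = -312.82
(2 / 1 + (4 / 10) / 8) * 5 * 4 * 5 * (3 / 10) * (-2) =-123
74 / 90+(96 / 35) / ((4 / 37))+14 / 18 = 944 / 35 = 26.97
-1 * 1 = -1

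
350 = 350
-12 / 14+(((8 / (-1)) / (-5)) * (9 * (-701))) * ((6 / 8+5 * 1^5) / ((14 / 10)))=-41460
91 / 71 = 1.28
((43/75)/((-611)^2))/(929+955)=43/52750257300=0.00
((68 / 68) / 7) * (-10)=-10 / 7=-1.43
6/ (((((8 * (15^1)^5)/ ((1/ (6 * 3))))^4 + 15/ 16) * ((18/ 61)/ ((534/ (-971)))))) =-173728/ 2221336547376713100000000000000014565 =-0.00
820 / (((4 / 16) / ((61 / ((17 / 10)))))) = 117694.12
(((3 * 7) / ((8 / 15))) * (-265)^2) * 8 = 22120875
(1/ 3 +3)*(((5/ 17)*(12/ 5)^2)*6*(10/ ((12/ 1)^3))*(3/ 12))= 5/ 102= 0.05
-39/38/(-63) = 13/798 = 0.02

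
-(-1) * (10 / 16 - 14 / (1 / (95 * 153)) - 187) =-1629411 / 8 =-203676.38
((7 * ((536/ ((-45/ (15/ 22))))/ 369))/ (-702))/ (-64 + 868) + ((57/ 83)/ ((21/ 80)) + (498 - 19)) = 7175891662145/ 14899606722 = 481.62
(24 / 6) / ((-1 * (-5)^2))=-4 / 25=-0.16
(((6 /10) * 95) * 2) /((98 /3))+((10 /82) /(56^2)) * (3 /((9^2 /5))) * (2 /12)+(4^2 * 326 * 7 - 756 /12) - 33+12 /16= 758608537849 /20829312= 36420.24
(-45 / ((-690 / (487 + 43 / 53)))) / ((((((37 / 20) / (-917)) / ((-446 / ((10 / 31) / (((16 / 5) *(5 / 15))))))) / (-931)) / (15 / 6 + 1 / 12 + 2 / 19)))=-13127708475067088 / 225515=-58212129902.96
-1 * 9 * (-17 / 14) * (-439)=-67167 / 14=-4797.64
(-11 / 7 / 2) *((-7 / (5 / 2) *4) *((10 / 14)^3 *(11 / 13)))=2.71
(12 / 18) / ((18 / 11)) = 11 / 27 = 0.41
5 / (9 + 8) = 5 / 17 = 0.29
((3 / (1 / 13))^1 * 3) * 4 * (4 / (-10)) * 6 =-5616 / 5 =-1123.20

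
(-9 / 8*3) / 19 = -27 / 152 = -0.18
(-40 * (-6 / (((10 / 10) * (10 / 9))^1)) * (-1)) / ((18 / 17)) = -204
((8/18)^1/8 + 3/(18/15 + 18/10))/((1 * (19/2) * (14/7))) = 1/18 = 0.06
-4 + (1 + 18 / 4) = 3 / 2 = 1.50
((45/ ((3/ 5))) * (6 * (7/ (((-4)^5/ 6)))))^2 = 22325625/ 65536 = 340.66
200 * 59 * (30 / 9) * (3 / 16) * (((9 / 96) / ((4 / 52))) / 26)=22125 / 64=345.70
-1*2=-2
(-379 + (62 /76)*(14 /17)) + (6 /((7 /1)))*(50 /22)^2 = -373.90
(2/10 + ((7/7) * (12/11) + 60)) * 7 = 23597/55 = 429.04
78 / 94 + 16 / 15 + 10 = 8387 / 705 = 11.90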